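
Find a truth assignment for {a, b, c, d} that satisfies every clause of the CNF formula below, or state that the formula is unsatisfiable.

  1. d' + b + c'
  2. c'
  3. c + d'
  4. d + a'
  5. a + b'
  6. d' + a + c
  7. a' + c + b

a: 0,  b: 0,  c: 0,  d: 0

(c') alone gives c = 0.
(d') alone gives d = 0.
(a') alone gives a = 0.
(b') alone gives b = 0.
All clauses are satisfied.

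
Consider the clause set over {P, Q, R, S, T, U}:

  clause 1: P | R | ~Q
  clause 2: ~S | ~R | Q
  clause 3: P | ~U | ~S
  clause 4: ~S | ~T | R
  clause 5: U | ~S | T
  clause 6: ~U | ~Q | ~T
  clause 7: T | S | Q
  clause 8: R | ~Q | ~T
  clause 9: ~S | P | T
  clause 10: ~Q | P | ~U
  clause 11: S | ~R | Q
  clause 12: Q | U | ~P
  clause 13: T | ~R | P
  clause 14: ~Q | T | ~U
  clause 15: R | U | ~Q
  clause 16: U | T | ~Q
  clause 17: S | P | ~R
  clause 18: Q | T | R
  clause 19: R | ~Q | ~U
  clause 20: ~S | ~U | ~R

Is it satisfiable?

Yes

Try P = 0.
Try R = 0.
(~Q) alone gives Q = 0.
(T) alone gives T = 1.
(~S) alone gives S = 0.
No clause remains; U is free.
A satisfying assignment: P=0; Q=0; R=0; S=0; T=1; U=1.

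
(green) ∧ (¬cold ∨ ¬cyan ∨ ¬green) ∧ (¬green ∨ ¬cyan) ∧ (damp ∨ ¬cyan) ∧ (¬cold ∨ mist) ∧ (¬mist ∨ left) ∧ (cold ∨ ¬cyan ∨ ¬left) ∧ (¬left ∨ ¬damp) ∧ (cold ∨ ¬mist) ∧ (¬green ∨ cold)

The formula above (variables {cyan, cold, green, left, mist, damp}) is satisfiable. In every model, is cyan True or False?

Suppose cyan = True.
The clause (green) is unit, so green = True.
But (¬green) is also a unit clause — contradiction.
So every satisfying assignment has cyan = False.

False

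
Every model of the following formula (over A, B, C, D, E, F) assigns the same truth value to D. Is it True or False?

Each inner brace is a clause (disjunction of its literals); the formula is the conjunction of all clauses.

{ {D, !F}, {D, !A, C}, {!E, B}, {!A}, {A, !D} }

False

Suppose D = true.
Unit clause (!A) forces A = false.
Now (A) is unsatisfied and unit — conflict.
So every satisfying assignment has D = False.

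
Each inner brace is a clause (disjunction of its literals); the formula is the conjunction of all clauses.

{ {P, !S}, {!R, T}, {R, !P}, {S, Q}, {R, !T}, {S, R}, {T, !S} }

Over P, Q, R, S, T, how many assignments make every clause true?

4

There are 2^5 = 32 truth assignments over (P, Q, R, S, T).
Split on P. With P = true, the clauses containing P are satisfied and !P drops from the rest; 3 of the 2^4 = 16 assignments to the other variables satisfy what remains.
With P = false, by the same count on the reduced clause set, 1 assignment works.
(One model: P=F, Q=T, R=T, S=F, T=T.)
Total: 3 + 1 = 4.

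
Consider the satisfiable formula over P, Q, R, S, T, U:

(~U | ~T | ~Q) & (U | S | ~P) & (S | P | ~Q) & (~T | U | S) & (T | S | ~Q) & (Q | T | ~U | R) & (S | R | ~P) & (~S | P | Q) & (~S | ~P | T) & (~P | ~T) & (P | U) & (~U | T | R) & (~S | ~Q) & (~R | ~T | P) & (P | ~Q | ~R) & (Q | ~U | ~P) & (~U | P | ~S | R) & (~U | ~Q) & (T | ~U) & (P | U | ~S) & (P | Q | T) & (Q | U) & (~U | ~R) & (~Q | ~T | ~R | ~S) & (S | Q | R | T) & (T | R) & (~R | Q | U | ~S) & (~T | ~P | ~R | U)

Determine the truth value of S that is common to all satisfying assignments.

False

Suppose S = 1.
From the singleton clause (~Q), Q = 0.
From the singleton clause (P), P = 1.
From the singleton clause (T), T = 1.
Now (~T) is unsatisfied and unit — conflict.
So every satisfying assignment has S = False.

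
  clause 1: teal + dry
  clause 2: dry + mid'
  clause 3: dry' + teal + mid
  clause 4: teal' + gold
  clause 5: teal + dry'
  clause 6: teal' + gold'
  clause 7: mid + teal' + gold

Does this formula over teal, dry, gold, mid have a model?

Case teal = 1:
(gold) alone gives gold = 1.
But (gold') is also a unit clause — contradiction.
Backtrack on teal: now try teal = 0.
(dry) alone gives dry = 1.
But (dry') is also a unit clause — contradiction.
Neither teal = 1 nor teal = 0 works.
No assignment satisfies every clause.

No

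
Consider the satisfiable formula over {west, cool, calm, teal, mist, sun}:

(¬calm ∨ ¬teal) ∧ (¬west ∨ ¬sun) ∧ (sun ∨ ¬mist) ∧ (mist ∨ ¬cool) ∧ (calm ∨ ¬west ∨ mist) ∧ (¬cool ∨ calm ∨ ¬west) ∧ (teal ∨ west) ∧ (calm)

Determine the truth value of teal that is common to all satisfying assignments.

False

Suppose teal = True.
The clause (¬calm) is unit, so calm = False.
Now (calm) is unsatisfied and unit — conflict.
So every satisfying assignment has teal = False.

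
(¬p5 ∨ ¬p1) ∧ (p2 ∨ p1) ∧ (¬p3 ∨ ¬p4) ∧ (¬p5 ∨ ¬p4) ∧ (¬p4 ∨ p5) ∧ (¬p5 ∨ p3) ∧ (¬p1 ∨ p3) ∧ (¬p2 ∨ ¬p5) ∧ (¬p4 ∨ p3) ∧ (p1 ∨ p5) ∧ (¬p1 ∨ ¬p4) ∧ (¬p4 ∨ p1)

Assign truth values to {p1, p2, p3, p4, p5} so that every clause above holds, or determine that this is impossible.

p1 ↦ True,  p2 ↦ False,  p3 ↦ True,  p4 ↦ False,  p5 ↦ False

Try p5 = False.
Unit clause (¬p4) forces p4 = False.
Unit clause (p1) forces p1 = True.
Unit clause (p3) forces p3 = True.
All clauses hold; p2 can take either value.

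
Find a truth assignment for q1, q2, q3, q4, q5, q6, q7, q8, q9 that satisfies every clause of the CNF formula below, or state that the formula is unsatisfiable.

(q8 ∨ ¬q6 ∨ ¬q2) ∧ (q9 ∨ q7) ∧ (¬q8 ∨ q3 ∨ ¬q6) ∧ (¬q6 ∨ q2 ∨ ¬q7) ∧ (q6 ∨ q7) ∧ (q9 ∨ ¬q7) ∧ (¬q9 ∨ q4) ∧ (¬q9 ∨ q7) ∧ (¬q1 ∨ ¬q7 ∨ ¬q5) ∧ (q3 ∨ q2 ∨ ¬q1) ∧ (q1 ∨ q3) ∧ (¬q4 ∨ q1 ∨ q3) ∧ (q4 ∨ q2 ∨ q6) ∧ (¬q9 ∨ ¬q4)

Case q9 = True:
(q4) alone gives q4 = True.
That conflicts with the unit clause (¬q4).
That branch fails; take q9 = False instead.
(q7) alone gives q7 = True.
That conflicts with the unit clause (¬q7).
Either choice for q9 ends in contradiction.

UNSATISFIABLE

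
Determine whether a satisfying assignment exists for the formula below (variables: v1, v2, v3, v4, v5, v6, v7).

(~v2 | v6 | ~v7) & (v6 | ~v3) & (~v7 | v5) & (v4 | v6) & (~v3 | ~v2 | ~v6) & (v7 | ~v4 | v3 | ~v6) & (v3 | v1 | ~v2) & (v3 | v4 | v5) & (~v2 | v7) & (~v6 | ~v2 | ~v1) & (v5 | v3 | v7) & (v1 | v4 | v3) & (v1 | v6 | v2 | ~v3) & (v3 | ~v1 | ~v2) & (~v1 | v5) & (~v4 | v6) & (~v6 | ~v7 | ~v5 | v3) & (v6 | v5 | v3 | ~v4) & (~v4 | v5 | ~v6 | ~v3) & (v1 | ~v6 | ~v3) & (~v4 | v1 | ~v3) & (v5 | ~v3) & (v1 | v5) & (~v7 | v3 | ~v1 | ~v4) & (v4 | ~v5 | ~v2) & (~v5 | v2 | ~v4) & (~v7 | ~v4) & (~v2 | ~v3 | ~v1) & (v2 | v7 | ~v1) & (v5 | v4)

Yes, satisfiable

Suppose v6 = 1.
Suppose v7 = 1.
(v5) alone gives v5 = 1.
(v3) alone gives v3 = 1.
(~v2) alone gives v2 = 0.
(v1) alone gives v1 = 1.
(~v4) alone gives v4 = 0.
Every clause now holds.
A satisfying assignment: v1=1, v2=0, v3=1, v4=0, v5=1, v6=1, v7=1.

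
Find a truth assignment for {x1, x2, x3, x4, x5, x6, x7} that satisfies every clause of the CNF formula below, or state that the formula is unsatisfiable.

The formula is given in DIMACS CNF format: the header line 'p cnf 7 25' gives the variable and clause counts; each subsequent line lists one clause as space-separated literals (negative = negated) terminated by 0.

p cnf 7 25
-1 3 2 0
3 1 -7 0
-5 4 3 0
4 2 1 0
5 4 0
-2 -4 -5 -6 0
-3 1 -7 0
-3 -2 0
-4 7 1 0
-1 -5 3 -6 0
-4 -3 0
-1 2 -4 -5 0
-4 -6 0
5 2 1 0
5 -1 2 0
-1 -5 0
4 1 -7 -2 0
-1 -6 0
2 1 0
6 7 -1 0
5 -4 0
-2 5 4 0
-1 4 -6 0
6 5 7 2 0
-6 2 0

Case x5 = True:
Unit clause (¬x1) forces x1 = False.
Unit clause (x2) forces x2 = True.
Unit clause (¬x3) forces x3 = False.
Unit clause (¬x7) forces x7 = False.
Unit clause (x4) forces x4 = True.
Now (¬x4) is unsatisfied and unit — conflict.
Backtrack on x5: now try x5 = False.
Unit clause (x4) forces x4 = True.
Now (¬x4) is unsatisfied and unit — conflict.
Either choice for x5 ends in contradiction.

UNSATISFIABLE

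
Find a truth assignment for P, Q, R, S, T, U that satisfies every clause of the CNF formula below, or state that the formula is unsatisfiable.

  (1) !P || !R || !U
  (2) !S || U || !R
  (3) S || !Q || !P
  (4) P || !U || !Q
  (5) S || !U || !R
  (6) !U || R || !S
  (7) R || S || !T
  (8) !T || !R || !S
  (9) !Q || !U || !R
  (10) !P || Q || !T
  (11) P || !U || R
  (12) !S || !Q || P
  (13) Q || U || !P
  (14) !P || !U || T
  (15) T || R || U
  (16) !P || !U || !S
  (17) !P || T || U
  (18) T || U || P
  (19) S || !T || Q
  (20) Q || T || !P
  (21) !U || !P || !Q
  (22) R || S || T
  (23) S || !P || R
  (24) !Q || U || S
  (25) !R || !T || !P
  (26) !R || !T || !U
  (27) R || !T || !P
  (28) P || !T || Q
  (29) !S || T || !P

P ↦ false, Q ↦ false, R ↦ true, S ↦ true, T ↦ false, U ↦ true

Suppose P = false.
Suppose U = true.
Unit clause (!Q) forces Q = false.
Unit clause (R) forces R = true.
Unit clause (S) forces S = true.
Unit clause (!T) forces T = false.
This assignment satisfies each clause.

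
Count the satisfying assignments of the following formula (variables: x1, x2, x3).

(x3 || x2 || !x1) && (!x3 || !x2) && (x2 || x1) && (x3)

1

There are 2^3 = 8 truth assignments over (x1, x2, x3).
Check each against the 4 clauses (columns in the order x1, x2, x3):
  F F F  ✗ fails (x2 || x1)
  F F T  ✗ fails (x2 || x1)
  F T F  ✗ fails (x3)
  F T T  ✗ fails (!x3 || !x2)
  T F F  ✗ fails (x3 || x2 || !x1)
  T F T  ✓ satisfies all
  T T F  ✗ fails (x3)
  T T T  ✗ fails (!x3 || !x2)
1 of the 8 rows is a model.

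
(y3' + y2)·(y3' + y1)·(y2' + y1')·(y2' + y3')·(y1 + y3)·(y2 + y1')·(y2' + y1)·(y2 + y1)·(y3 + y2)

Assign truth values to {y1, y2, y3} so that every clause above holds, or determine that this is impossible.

Branch on y3: set y3 = 0.
From the singleton clause (y1), y1 = 1.
From the singleton clause (y2'), y2 = 0.
Now (y2) is unsatisfied and unit — conflict.
That branch fails; take y3 = 1 instead.
From the singleton clause (y2), y2 = 1.
Now (y2') is unsatisfied and unit — conflict.
Both values of y3 lead to a conflict.

UNSATISFIABLE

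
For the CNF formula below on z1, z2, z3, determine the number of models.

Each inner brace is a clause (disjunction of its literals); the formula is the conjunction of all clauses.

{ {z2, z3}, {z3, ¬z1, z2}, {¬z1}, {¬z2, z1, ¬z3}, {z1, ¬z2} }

There are 2^3 = 8 truth assignments over (z1, z2, z3).
Check each against the 5 clauses (columns in the order z1, z2, z3):
  F F F  ✗ fails (z2 ∨ z3)
  F F T  ✓ satisfies all
  F T F  ✗ fails (z1 ∨ ¬z2)
  F T T  ✗ fails (¬z2 ∨ z1 ∨ ¬z3)
  T F F  ✗ fails (z2 ∨ z3)
  T F T  ✗ fails (¬z1)
  T T F  ✗ fails (¬z1)
  T T T  ✗ fails (¬z1)
1 of the 8 rows is a model.

1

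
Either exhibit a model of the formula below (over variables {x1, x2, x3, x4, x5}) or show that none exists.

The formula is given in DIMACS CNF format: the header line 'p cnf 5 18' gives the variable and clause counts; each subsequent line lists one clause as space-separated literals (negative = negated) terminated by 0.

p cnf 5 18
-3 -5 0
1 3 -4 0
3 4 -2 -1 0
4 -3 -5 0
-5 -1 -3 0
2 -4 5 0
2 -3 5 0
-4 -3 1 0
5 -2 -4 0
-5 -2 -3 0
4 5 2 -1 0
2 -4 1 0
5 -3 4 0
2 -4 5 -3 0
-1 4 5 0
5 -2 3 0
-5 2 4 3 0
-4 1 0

Branch on x3: set x3 = False.
Branch on x1: set x1 = True.
Branch on x4: set x4 = True.
Branch on x2: set x2 = False.
The clause (x5) is unit, so x5 = True.
All clauses are satisfied.

x1: True,  x2: False,  x3: False,  x4: True,  x5: True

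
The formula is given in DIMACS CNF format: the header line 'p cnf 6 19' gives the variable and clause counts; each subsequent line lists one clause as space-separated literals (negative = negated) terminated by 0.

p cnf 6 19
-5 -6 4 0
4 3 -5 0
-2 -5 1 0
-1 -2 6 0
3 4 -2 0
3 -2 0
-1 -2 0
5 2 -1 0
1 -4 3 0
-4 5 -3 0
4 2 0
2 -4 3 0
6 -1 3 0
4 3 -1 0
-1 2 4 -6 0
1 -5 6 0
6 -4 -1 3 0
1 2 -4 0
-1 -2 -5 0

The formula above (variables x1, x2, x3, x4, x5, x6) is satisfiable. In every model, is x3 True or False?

Suppose x3 = False.
(¬x2) alone gives x2 = False.
(x4) alone gives x4 = True.
Now (¬x4) is unsatisfied and unit — conflict.
So every satisfying assignment has x3 = True.

True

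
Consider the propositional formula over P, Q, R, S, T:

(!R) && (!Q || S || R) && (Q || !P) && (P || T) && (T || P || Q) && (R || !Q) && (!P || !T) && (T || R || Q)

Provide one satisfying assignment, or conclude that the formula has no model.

P: false,  Q: false,  R: false,  S: false,  T: true

(!R) alone gives R = false.
(!Q) alone gives Q = false.
(!P) alone gives P = false.
(T) alone gives T = true.
All clauses hold; S can take either value.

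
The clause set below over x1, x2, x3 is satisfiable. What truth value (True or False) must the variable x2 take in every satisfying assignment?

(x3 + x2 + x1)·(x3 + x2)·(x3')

Suppose x2 = 0.
The clause (x3) is unit, so x3 = 1.
That conflicts with the unit clause (x3').
So every satisfying assignment has x2 = True.

True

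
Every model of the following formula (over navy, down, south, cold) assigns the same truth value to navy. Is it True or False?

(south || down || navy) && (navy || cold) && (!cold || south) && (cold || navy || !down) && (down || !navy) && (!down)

False

Suppose navy = true.
From the singleton clause (down), down = true.
But (!down) is also a unit clause — contradiction.
So every satisfying assignment has navy = False.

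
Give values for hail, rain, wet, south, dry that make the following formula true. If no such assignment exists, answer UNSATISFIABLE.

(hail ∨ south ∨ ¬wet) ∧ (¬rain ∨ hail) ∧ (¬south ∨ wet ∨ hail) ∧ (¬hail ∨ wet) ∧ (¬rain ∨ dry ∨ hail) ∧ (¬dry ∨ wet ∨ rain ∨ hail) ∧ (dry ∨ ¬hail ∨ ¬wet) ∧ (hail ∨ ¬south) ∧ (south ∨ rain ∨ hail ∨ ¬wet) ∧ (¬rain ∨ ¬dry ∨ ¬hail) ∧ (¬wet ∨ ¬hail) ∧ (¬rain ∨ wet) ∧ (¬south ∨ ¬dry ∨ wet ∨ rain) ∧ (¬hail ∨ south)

hail ↦ False,  rain ↦ False,  wet ↦ False,  south ↦ False,  dry ↦ False

Case rain = False:
Case hail = False:
The clause (¬south) is unit, so south = False.
The clause (¬wet) is unit, so wet = False.
The clause (¬dry) is unit, so dry = False.
Every clause now holds.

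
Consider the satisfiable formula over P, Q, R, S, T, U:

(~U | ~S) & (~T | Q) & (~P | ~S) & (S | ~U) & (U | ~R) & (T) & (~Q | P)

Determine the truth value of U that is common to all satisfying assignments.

Suppose U = 1.
(~S) alone gives S = 0.
But (S) is also a unit clause — contradiction.
So every satisfying assignment has U = False.

False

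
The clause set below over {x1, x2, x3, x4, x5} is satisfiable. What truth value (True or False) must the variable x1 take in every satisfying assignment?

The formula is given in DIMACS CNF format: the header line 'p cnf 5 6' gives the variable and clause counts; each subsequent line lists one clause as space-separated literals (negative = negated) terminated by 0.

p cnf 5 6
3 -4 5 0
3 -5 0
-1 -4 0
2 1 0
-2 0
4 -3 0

True

Suppose x1 = False.
Unit clause (x2) forces x2 = True.
That conflicts with the unit clause (¬x2).
So every satisfying assignment has x1 = True.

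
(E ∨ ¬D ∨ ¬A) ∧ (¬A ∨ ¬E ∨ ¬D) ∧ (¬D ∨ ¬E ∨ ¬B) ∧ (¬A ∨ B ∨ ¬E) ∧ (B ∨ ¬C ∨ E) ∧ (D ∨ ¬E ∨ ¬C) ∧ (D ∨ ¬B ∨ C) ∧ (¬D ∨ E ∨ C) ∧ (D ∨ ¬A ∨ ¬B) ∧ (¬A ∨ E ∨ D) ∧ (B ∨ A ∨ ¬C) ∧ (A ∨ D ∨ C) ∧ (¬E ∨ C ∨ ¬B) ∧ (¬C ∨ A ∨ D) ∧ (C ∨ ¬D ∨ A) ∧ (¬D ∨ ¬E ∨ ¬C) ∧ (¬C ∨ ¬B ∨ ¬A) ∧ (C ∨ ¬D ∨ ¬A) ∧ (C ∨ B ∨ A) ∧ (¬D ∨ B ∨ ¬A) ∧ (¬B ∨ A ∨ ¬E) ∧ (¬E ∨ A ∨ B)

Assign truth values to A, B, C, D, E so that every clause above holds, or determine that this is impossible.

A ↦ False; B ↦ True; C ↦ True; D ↦ True; E ↦ False

Try E = False.
Try D = True.
Unit clause (¬A) forces A = False.
Unit clause (C) forces C = True.
Unit clause (B) forces B = True.
This assignment satisfies each clause.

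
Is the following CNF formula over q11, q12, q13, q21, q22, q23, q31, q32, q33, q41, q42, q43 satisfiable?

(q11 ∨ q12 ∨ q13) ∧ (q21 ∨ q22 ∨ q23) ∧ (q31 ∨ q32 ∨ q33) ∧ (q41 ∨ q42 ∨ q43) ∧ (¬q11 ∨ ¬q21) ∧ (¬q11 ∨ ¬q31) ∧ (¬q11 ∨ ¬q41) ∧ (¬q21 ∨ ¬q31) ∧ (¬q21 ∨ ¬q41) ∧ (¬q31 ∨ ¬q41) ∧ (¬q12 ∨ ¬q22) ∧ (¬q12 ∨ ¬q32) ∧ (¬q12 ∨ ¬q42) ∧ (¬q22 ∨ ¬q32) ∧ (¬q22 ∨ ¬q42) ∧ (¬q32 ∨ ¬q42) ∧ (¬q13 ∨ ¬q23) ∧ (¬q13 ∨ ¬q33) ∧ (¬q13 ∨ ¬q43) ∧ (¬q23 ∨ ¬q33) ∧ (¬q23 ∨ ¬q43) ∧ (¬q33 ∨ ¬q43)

Try q11 = False.
Try q12 = True.
The clause (¬q22) is unit, so q22 = False.
The clause (¬q32) is unit, so q32 = False.
The clause (¬q42) is unit, so q42 = False.
Try q21 = True.
The clause (¬q31) is unit, so q31 = False.
The clause (q33) is unit, so q33 = True.
The clause (¬q41) is unit, so q41 = False.
The clause (q43) is unit, so q43 = True.
But (¬q43) is also a unit clause — contradiction.
Backtrack on q21: now try q21 = False.
The clause (q23) is unit, so q23 = True.
The clause (¬q13) is unit, so q13 = False.
The clause (¬q33) is unit, so q33 = False.
The clause (q31) is unit, so q31 = True.
The clause (¬q41) is unit, so q41 = False.
The clause (q43) is unit, so q43 = True.
But (¬q43) is also a unit clause — contradiction.
Neither q21 = True nor q21 = False works.
Backtrack on q12: now try q12 = False.
The clause (q13) is unit, so q13 = True.
The clause (¬q23) is unit, so q23 = False.
The clause (¬q33) is unit, so q33 = False.
The clause (¬q43) is unit, so q43 = False.
Try q21 = True.
The clause (¬q31) is unit, so q31 = False.
The clause (q32) is unit, so q32 = True.
The clause (¬q41) is unit, so q41 = False.
The clause (q42) is unit, so q42 = True.
But (¬q42) is also a unit clause — contradiction.
Backtrack on q21: now try q21 = False.
The clause (q22) is unit, so q22 = True.
The clause (¬q32) is unit, so q32 = False.
The clause (q31) is unit, so q31 = True.
The clause (¬q41) is unit, so q41 = False.
The clause (q42) is unit, so q42 = True.
But (¬q42) is also a unit clause — contradiction.
Neither q21 = True nor q21 = False works.
Neither q12 = True nor q12 = False works.
Backtrack on q11: now try q11 = True.
The clause (¬q21) is unit, so q21 = False.
The clause (¬q31) is unit, so q31 = False.
The clause (¬q41) is unit, so q41 = False.
Try q22 = True.
The clause (¬q12) is unit, so q12 = False.
The clause (¬q32) is unit, so q32 = False.
The clause (q33) is unit, so q33 = True.
The clause (¬q42) is unit, so q42 = False.
The clause (q43) is unit, so q43 = True.
But (¬q43) is also a unit clause — contradiction.
Backtrack on q22: now try q22 = False.
The clause (q23) is unit, so q23 = True.
The clause (¬q13) is unit, so q13 = False.
The clause (¬q33) is unit, so q33 = False.
The clause (q32) is unit, so q32 = True.
The clause (¬q12) is unit, so q12 = False.
The clause (¬q42) is unit, so q42 = False.
The clause (q43) is unit, so q43 = True.
But (¬q43) is also a unit clause — contradiction.
Neither q22 = True nor q22 = False works.
Neither q11 = True nor q11 = False works.
No assignment satisfies every clause.

No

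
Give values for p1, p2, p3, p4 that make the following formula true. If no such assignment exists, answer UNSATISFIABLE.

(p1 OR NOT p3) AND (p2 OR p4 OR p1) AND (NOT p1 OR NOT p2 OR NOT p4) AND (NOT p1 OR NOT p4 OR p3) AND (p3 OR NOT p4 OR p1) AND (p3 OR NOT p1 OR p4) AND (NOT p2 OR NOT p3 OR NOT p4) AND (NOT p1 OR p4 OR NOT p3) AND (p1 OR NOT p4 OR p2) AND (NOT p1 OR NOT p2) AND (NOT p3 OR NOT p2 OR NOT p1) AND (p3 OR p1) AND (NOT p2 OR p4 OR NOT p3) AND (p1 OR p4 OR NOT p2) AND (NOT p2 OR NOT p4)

p1=true; p2=false; p3=true; p4=true

Branch on p1: set p1 = true.
Unit clause (NOT p2) forces p2 = false.
Branch on p4: set p4 = true.
Unit clause (p3) forces p3 = true.
This assignment satisfies each clause.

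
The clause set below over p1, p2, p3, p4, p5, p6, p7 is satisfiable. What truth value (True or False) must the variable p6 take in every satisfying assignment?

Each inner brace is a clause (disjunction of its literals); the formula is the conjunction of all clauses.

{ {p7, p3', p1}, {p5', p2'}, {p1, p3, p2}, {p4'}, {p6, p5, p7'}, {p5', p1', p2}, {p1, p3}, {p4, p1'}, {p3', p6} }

True

Suppose p6 = 0.
The clause (p4') is unit, so p4 = 0.
The clause (p1') is unit, so p1 = 0.
The clause (p3) is unit, so p3 = 1.
Now (p3') is unsatisfied and unit — conflict.
So every satisfying assignment has p6 = True.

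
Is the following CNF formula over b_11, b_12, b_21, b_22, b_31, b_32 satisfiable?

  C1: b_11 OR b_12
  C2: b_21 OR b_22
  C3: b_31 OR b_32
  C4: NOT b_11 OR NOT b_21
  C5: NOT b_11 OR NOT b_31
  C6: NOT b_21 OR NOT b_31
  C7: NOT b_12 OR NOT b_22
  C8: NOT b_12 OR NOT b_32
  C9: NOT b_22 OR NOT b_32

Unsatisfiable

Branch on b_11: set b_11 = true.
The clause (NOT b_21) is unit, so b_21 = false.
The clause (b_22) is unit, so b_22 = true.
The clause (NOT b_31) is unit, so b_31 = false.
The clause (b_32) is unit, so b_32 = true.
But (NOT b_32) is also a unit clause — contradiction.
Undo b_11 and try b_11 = false.
The clause (b_12) is unit, so b_12 = true.
The clause (NOT b_22) is unit, so b_22 = false.
The clause (b_21) is unit, so b_21 = true.
The clause (NOT b_31) is unit, so b_31 = false.
The clause (b_32) is unit, so b_32 = true.
But (NOT b_32) is also a unit clause — contradiction.
Both values of b_11 lead to a conflict.
No assignment satisfies every clause.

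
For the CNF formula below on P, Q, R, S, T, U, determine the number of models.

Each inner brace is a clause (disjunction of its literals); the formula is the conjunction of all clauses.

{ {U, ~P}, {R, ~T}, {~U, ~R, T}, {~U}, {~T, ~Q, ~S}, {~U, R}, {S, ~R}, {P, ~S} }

There are 2^6 = 64 truth assignments over (P, Q, R, S, T, U).
Split on Q. With Q = 1, the clauses containing Q are satisfied and ~Q drops from the rest; 1 of the 2^5 = 32 assignments to the other variables satisfy what remains.
With Q = 0, by the same count on the reduced clause set, 1 assignment works.
Total: 1 + 1 = 2.

2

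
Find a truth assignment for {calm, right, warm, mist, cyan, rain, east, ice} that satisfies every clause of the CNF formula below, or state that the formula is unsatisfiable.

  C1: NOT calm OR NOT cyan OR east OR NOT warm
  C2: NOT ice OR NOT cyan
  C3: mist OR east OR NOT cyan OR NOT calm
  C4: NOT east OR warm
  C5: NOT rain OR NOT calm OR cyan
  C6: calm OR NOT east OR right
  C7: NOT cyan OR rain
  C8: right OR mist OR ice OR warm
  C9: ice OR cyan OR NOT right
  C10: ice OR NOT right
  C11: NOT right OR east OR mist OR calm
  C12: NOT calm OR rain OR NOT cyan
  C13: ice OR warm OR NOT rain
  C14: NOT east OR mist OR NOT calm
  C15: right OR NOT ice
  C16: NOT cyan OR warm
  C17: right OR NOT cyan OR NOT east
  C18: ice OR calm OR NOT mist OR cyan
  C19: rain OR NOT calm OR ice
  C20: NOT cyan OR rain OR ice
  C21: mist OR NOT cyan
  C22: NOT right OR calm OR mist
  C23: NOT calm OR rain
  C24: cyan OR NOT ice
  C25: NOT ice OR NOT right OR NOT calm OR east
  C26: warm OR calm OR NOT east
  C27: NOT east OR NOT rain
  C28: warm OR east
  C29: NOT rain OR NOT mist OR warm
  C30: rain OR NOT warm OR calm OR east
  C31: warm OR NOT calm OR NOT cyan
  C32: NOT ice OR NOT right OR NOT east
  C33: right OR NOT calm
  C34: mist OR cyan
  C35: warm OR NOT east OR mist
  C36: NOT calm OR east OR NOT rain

calm ↦ false, right ↦ false, warm ↦ true, mist ↦ true, cyan ↦ true, rain ↦ true, east ↦ false, ice ↦ false

Try ice = false.
From the singleton clause (NOT right), right = false.
From the singleton clause (NOT calm), calm = false.
From the singleton clause (NOT east), east = false.
From the singleton clause (warm), warm = true.
From the singleton clause (rain), rain = true.
Try mist = true.
From the singleton clause (cyan), cyan = true.
Every clause now holds.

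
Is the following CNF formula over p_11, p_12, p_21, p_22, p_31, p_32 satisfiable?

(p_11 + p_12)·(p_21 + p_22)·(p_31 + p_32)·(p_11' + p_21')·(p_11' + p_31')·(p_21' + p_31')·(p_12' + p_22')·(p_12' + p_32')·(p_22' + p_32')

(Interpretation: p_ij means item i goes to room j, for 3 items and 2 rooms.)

Suppose p_11 = 1.
The clause (p_21') is unit, so p_21 = 0.
The clause (p_22) is unit, so p_22 = 1.
The clause (p_31') is unit, so p_31 = 0.
The clause (p_32) is unit, so p_32 = 1.
Now (p_32') is unsatisfied and unit — conflict.
Backtrack on p_11: now try p_11 = 0.
The clause (p_12) is unit, so p_12 = 1.
The clause (p_22') is unit, so p_22 = 0.
The clause (p_21) is unit, so p_21 = 1.
The clause (p_31') is unit, so p_31 = 0.
The clause (p_32) is unit, so p_32 = 1.
Now (p_32') is unsatisfied and unit — conflict.
Neither p_11 = 1 nor p_11 = 0 works.
No assignment satisfies every clause.

No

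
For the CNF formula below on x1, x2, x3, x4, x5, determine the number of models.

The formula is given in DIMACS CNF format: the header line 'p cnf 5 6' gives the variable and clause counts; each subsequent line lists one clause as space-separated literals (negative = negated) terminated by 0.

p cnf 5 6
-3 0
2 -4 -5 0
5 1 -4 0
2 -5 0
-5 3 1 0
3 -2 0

There are 2^5 = 32 truth assignments over (x1, x2, x3, x4, x5).
Split on x1. With x1 = True, the clauses containing x1 are satisfied and ¬x1 drops from the rest; 2 of the 2^4 = 16 assignments to the other variables satisfy what remains.
With x1 = False, by the same count on the reduced clause set, 1 assignment works.
(One model: x1=F, x2=F, x3=F, x4=F, x5=F.)
Total: 2 + 1 = 3.

3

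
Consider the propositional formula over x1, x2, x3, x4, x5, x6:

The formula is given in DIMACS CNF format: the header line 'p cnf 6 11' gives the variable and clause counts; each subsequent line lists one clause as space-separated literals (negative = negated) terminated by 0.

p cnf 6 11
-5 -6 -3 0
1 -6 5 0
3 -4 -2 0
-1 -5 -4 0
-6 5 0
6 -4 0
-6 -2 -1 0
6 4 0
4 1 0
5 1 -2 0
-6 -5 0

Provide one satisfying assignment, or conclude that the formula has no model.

Suppose x6 = False.
Unit clause (¬x4) forces x4 = False.
Now (x4) is unsatisfied and unit — conflict.
So x6 must be the other value — set x6 = True.
Unit clause (x5) forces x5 = True.
Now (¬x5) is unsatisfied and unit — conflict.
Neither x6 = True nor x6 = False works.

UNSATISFIABLE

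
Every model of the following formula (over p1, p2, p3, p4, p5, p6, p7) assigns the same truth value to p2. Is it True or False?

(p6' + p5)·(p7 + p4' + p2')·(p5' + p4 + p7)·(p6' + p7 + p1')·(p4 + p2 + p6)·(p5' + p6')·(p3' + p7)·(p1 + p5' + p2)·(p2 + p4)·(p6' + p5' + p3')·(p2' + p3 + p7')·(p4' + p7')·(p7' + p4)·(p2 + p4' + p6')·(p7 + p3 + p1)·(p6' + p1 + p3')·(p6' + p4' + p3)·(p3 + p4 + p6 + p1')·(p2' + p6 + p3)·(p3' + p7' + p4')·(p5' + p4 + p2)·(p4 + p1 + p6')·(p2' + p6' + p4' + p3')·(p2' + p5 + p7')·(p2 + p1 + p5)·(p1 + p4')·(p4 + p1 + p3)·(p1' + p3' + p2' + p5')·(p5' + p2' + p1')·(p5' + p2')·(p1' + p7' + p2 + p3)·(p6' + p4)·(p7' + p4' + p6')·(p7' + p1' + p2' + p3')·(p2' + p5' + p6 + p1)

Suppose p2 = 1.
The clause (p5') is unit, so p5 = 0.
The clause (p6') is unit, so p6 = 0.
The clause (p3) is unit, so p3 = 1.
The clause (p7) is unit, so p7 = 1.
That conflicts with the unit clause (p7').
So every satisfying assignment has p2 = False.

False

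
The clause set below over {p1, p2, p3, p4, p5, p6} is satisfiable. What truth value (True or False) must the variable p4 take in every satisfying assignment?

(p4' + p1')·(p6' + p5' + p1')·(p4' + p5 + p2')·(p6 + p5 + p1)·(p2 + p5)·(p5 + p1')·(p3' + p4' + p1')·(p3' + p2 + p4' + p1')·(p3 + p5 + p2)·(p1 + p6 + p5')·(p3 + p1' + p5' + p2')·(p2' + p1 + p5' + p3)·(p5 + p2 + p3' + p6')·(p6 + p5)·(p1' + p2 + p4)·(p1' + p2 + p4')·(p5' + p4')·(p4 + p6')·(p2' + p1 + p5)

False

Suppose p4 = 1.
Unit clause (p1') forces p1 = 0.
Unit clause (p5') forces p5 = 0.
Unit clause (p2') forces p2 = 0.
But (p2) is also a unit clause — contradiction.
So every satisfying assignment has p4 = False.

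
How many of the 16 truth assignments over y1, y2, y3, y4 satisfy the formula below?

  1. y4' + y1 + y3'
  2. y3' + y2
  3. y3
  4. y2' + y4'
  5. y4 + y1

1

There are 2^4 = 16 truth assignments over (y1, y2, y3, y4).
Check each against the 5 clauses (columns in the order y1, y2, y3, y4):
  F F F F  ✗ fails (y3)
  F F F T  ✗ fails (y3)
  F F T F  ✗ fails (y3' + y2)
  F F T T  ✗ fails (y4' + y1 + y3')
  F T F F  ✗ fails (y3)
  F T F T  ✗ fails (y3)
  F T T F  ✗ fails (y4 + y1)
  F T T T  ✗ fails (y4' + y1 + y3')
  T F F F  ✗ fails (y3)
  T F F T  ✗ fails (y3)
  T F T F  ✗ fails (y3' + y2)
  T F T T  ✗ fails (y3' + y2)
  T T F F  ✗ fails (y3)
  T T F T  ✗ fails (y3)
  T T T F  ✓ satisfies all
  T T T T  ✗ fails (y2' + y4')
1 of the 16 rows is a model.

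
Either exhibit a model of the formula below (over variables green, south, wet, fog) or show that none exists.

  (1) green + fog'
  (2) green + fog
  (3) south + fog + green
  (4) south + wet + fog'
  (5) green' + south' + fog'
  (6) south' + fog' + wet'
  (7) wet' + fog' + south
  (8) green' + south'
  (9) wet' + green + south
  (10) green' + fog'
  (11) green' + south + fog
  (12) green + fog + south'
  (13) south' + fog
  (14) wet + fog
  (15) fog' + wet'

UNSATISFIABLE

Case green = 1:
The clause (south') is unit, so south = 0.
The clause (fog') is unit, so fog = 0.
Now (fog) is unsatisfied and unit — conflict.
That branch fails; take green = 0 instead.
The clause (fog') is unit, so fog = 0.
Now (fog) is unsatisfied and unit — conflict.
Both values of green lead to a conflict.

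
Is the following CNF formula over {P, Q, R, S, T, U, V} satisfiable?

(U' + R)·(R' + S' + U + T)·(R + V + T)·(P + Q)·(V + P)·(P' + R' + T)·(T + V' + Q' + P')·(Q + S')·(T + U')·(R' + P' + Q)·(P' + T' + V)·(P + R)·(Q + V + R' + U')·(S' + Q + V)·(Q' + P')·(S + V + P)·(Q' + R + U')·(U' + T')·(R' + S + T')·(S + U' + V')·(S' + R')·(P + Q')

Try U = 0.
Try P = 1.
The clause (Q') is unit, so Q = 0.
The clause (S') is unit, so S = 0.
The clause (R') is unit, so R = 0.
Try V = 1.
All clauses hold; T can take either value.
A satisfying assignment: P: 1; Q: 0; R: 0; S: 0; T: 0; U: 0; V: 1.

Yes, satisfiable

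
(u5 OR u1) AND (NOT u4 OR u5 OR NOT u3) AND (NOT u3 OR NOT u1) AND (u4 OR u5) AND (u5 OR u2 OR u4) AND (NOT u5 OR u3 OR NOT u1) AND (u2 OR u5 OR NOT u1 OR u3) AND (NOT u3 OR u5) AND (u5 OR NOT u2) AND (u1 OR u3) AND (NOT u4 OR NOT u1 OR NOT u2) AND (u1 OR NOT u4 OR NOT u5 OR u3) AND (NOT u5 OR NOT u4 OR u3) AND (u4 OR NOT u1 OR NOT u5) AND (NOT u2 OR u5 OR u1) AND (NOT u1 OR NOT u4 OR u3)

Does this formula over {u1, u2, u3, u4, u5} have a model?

Yes

Suppose u5 = true.
Suppose u3 = true.
Unit clause (NOT u1) forces u1 = false.
No clause remains; u2, u4 are free.
A satisfying assignment: u1: false; u2: true; u3: true; u4: true; u5: true.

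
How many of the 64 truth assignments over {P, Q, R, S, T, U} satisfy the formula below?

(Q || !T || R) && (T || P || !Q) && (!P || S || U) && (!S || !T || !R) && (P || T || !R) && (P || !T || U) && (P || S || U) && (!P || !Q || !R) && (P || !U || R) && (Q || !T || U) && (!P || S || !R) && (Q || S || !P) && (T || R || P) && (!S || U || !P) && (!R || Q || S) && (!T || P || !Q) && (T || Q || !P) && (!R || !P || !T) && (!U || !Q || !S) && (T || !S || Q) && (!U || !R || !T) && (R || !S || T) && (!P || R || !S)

2

There are 2^6 = 64 truth assignments over (P, Q, R, S, T, U).
Split on R. With R = true, the clauses containing R are satisfied and !R drops from the rest; 0 of the 2^5 = 32 assignments to the other variables satisfy what remains.
With R = false, by the same count on the reduced clause set, 2 assignments work.
(One model: P=T, Q=T, R=F, S=F, T=F, U=T.)
Total: 0 + 2 = 2.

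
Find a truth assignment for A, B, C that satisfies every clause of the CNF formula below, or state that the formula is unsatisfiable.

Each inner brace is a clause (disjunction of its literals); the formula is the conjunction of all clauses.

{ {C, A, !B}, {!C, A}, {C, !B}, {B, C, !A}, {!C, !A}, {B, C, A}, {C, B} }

UNSATISFIABLE

Try C = false.
(!B) alone gives B = false.
Now (B) is unsatisfied and unit — conflict.
Backtrack on C: now try C = true.
(A) alone gives A = true.
Now (!A) is unsatisfied and unit — conflict.
Both values of C lead to a conflict.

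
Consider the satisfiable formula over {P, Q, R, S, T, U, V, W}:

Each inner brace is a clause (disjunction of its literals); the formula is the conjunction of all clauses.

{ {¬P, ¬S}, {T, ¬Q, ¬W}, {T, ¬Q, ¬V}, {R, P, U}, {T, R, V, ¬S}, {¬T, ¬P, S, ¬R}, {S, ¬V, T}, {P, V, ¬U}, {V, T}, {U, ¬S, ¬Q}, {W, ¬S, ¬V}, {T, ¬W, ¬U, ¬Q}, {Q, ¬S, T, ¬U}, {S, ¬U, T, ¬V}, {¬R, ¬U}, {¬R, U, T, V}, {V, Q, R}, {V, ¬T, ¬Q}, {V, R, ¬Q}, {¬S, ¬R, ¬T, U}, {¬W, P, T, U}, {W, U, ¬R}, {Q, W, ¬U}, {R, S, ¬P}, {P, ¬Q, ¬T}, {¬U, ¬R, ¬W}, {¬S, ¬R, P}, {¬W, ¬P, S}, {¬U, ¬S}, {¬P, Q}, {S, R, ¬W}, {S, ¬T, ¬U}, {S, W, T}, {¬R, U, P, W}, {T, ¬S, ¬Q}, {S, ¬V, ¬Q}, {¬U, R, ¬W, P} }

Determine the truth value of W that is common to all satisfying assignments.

Suppose W = False.
Case P = False:
Case R = True:
(¬U) alone gives U = False.
That conflicts with the unit clause (U).
So R must be the other value — set R = False.
(U) alone gives U = True.
(V) alone gives V = True.
(¬S) alone gives S = False.
(T) alone gives T = True.
That conflicts with the unit clause (¬T).
Neither R = True nor R = False works.
So P must be the other value — set P = True.
(¬S) alone gives S = False.
(R) alone gives R = True.
(¬T) alone gives T = False.
That conflicts with the unit clause (T).
Neither P = True nor P = False works.
So every satisfying assignment has W = True.

True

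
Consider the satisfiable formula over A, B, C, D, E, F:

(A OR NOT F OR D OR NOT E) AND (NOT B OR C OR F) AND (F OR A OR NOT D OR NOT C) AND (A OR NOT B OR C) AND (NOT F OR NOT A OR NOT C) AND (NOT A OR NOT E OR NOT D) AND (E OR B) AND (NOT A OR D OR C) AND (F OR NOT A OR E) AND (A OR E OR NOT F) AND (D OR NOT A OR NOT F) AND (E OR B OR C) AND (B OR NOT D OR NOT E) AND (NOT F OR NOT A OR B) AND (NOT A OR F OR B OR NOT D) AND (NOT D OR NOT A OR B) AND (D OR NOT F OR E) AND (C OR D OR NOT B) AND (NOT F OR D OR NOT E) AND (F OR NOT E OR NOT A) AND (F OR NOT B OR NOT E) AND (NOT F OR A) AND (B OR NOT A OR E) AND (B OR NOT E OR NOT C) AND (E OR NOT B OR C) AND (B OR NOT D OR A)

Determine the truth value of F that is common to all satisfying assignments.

Suppose F = true.
The clause (A) is unit, so A = true.
The clause (NOT C) is unit, so C = false.
The clause (D) is unit, so D = true.
The clause (NOT E) is unit, so E = false.
The clause (B) is unit, so B = true.
Now (NOT B) is unsatisfied and unit — conflict.
So every satisfying assignment has F = False.

False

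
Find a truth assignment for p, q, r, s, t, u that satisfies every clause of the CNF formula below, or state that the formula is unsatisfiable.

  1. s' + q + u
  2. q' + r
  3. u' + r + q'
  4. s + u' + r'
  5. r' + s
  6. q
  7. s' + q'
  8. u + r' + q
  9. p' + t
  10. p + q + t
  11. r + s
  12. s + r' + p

UNSATISFIABLE

Unit clause (q) forces q = 1.
Unit clause (r) forces r = 1.
Unit clause (s) forces s = 1.
But (s') is also a unit clause — contradiction.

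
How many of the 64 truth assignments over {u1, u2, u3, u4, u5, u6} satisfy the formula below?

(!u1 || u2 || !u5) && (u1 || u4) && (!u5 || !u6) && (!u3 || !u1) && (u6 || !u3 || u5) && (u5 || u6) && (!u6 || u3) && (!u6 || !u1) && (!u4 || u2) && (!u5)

There are 2^6 = 64 truth assignments over (u1, u2, u3, u4, u5, u6).
Split on u4. With u4 = true, the clauses containing u4 are satisfied and !u4 drops from the rest; 1 of the 2^5 = 32 assignments to the other variables satisfy what remains.
With u4 = false, by the same count on the reduced clause set, 0 assignments work.
Total: 1 + 0 = 1.

1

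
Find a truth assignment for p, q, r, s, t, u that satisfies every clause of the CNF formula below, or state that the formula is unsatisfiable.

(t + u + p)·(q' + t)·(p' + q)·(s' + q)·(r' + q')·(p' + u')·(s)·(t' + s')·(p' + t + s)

UNSATISFIABLE

From the singleton clause (s), s = 1.
From the singleton clause (q), q = 1.
From the singleton clause (t), t = 1.
Now (t') is unsatisfied and unit — conflict.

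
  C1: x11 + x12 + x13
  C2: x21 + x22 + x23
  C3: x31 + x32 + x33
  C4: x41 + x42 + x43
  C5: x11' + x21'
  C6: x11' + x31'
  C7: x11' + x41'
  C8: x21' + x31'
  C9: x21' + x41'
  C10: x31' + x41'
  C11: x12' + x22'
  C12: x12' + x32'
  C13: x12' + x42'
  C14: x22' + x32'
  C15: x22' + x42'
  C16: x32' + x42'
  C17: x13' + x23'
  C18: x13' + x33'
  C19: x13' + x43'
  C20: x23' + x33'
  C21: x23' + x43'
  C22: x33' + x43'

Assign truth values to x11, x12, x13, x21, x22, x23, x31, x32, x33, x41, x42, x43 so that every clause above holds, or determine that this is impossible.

Suppose x11 = 0.
Suppose x12 = 1.
(x22') alone gives x22 = 0.
(x32') alone gives x32 = 0.
(x42') alone gives x42 = 0.
Suppose x21 = 1.
(x31') alone gives x31 = 0.
(x33) alone gives x33 = 1.
(x41') alone gives x41 = 0.
(x43) alone gives x43 = 1.
Now (x43') is unsatisfied and unit — conflict.
Undo x21 and try x21 = 0.
(x23) alone gives x23 = 1.
(x13') alone gives x13 = 0.
(x33') alone gives x33 = 0.
(x31) alone gives x31 = 1.
(x41') alone gives x41 = 0.
(x43) alone gives x43 = 1.
Now (x43') is unsatisfied and unit — conflict.
Neither x21 = 1 nor x21 = 0 works.
Undo x12 and try x12 = 0.
(x13) alone gives x13 = 1.
(x23') alone gives x23 = 0.
(x33') alone gives x33 = 0.
(x43') alone gives x43 = 0.
Suppose x21 = 1.
(x31') alone gives x31 = 0.
(x32) alone gives x32 = 1.
(x41') alone gives x41 = 0.
(x42) alone gives x42 = 1.
Now (x42') is unsatisfied and unit — conflict.
Undo x21 and try x21 = 0.
(x22) alone gives x22 = 1.
(x32') alone gives x32 = 0.
(x31) alone gives x31 = 1.
(x41') alone gives x41 = 0.
(x42) alone gives x42 = 1.
Now (x42') is unsatisfied and unit — conflict.
Neither x21 = 1 nor x21 = 0 works.
Neither x12 = 1 nor x12 = 0 works.
Undo x11 and try x11 = 1.
(x21') alone gives x21 = 0.
(x31') alone gives x31 = 0.
(x41') alone gives x41 = 0.
Suppose x22 = 1.
(x12') alone gives x12 = 0.
(x32') alone gives x32 = 0.
(x33) alone gives x33 = 1.
(x42') alone gives x42 = 0.
(x43) alone gives x43 = 1.
Now (x43') is unsatisfied and unit — conflict.
Undo x22 and try x22 = 0.
(x23) alone gives x23 = 1.
(x13') alone gives x13 = 0.
(x33') alone gives x33 = 0.
(x32) alone gives x32 = 1.
(x12') alone gives x12 = 0.
(x42') alone gives x42 = 0.
(x43) alone gives x43 = 1.
Now (x43') is unsatisfied and unit — conflict.
Neither x22 = 1 nor x22 = 0 works.
Neither x11 = 1 nor x11 = 0 works.

UNSATISFIABLE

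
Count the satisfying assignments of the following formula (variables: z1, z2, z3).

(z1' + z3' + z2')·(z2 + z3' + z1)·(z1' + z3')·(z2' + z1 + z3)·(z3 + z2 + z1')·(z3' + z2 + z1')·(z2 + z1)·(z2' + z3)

1

There are 2^3 = 8 truth assignments over (z1, z2, z3).
Check each against the 8 clauses (columns in the order z1, z2, z3):
  F F F  ✗ fails (z2 + z1)
  F F T  ✗ fails (z2 + z3' + z1)
  F T F  ✗ fails (z2' + z1 + z3)
  F T T  ✓ satisfies all
  T F F  ✗ fails (z3 + z2 + z1')
  T F T  ✗ fails (z1' + z3')
  T T F  ✗ fails (z2' + z3)
  T T T  ✗ fails (z1' + z3' + z2')
1 of the 8 rows is a model.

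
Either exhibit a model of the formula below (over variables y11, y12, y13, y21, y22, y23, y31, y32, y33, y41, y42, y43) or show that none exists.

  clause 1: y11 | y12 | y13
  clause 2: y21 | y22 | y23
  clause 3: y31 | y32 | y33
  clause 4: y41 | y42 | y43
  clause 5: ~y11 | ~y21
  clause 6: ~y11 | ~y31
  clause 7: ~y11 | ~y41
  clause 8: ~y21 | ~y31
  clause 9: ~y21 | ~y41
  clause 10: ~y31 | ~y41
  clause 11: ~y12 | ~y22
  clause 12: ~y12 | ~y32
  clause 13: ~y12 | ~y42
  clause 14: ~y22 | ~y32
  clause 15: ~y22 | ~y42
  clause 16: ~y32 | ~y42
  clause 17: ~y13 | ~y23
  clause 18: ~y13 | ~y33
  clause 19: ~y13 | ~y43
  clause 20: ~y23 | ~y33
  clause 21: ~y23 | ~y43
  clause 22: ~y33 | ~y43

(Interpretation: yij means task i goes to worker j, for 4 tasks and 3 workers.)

Try y11 = 0.
Try y12 = 1.
From the singleton clause (~y22), y22 = 0.
From the singleton clause (~y32), y32 = 0.
From the singleton clause (~y42), y42 = 0.
Try y21 = 1.
From the singleton clause (~y31), y31 = 0.
From the singleton clause (y33), y33 = 1.
From the singleton clause (~y41), y41 = 0.
From the singleton clause (y43), y43 = 1.
But (~y43) is also a unit clause — contradiction.
That branch fails; take y21 = 0 instead.
From the singleton clause (y23), y23 = 1.
From the singleton clause (~y13), y13 = 0.
From the singleton clause (~y33), y33 = 0.
From the singleton clause (y31), y31 = 1.
From the singleton clause (~y41), y41 = 0.
From the singleton clause (y43), y43 = 1.
But (~y43) is also a unit clause — contradiction.
Neither y21 = 1 nor y21 = 0 works.
That branch fails; take y12 = 0 instead.
From the singleton clause (y13), y13 = 1.
From the singleton clause (~y23), y23 = 0.
From the singleton clause (~y33), y33 = 0.
From the singleton clause (~y43), y43 = 0.
Try y21 = 1.
From the singleton clause (~y31), y31 = 0.
From the singleton clause (y32), y32 = 1.
From the singleton clause (~y41), y41 = 0.
From the singleton clause (y42), y42 = 1.
But (~y42) is also a unit clause — contradiction.
That branch fails; take y21 = 0 instead.
From the singleton clause (y22), y22 = 1.
From the singleton clause (~y32), y32 = 0.
From the singleton clause (y31), y31 = 1.
From the singleton clause (~y41), y41 = 0.
From the singleton clause (y42), y42 = 1.
But (~y42) is also a unit clause — contradiction.
Neither y21 = 1 nor y21 = 0 works.
Neither y12 = 1 nor y12 = 0 works.
That branch fails; take y11 = 1 instead.
From the singleton clause (~y21), y21 = 0.
From the singleton clause (~y31), y31 = 0.
From the singleton clause (~y41), y41 = 0.
Try y22 = 1.
From the singleton clause (~y12), y12 = 0.
From the singleton clause (~y32), y32 = 0.
From the singleton clause (y33), y33 = 1.
From the singleton clause (~y42), y42 = 0.
From the singleton clause (y43), y43 = 1.
But (~y43) is also a unit clause — contradiction.
That branch fails; take y22 = 0 instead.
From the singleton clause (y23), y23 = 1.
From the singleton clause (~y13), y13 = 0.
From the singleton clause (~y33), y33 = 0.
From the singleton clause (y32), y32 = 1.
From the singleton clause (~y12), y12 = 0.
From the singleton clause (~y42), y42 = 0.
From the singleton clause (y43), y43 = 1.
But (~y43) is also a unit clause — contradiction.
Neither y22 = 1 nor y22 = 0 works.
Neither y11 = 1 nor y11 = 0 works.

UNSATISFIABLE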